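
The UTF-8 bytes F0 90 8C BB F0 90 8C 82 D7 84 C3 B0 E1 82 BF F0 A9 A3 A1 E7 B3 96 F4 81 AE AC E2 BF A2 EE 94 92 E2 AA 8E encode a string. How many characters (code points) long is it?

Byte at offset 0: 0xF0 = 11110000 → 4-byte char (#1). Advance 4.
Byte at offset 4: 0xF0 = 11110000 → 4-byte char (#2). Advance 4.
Byte at offset 8: 0xD7 = 11010111 → 2-byte char (#3). Advance 2.
Byte at offset 10: 0xC3 = 11000011 → 2-byte char (#4). Advance 2.
Byte at offset 12: 0xE1 = 11100001 → 3-byte char (#5). Advance 3.
Byte at offset 15: 0xF0 = 11110000 → 4-byte char (#6). Advance 4.
Byte at offset 19: 0xE7 = 11100111 → 3-byte char (#7). Advance 3.
Byte at offset 22: 0xF4 = 11110100 → 4-byte char (#8). Advance 4.
Byte at offset 26: 0xE2 = 11100010 → 3-byte char (#9). Advance 3.
Byte at offset 29: 0xEE = 11101110 → 3-byte char (#10). Advance 3.
Byte at offset 32: 0xE2 = 11100010 → 3-byte char (#11). Advance 3.
Reached end at offset 35 after 11 code points.

11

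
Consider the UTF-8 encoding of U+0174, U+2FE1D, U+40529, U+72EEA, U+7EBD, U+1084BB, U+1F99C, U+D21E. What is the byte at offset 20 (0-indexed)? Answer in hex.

U+0174 → 2-byte form C5 B4 at offsets 0–1.
U+2FE1D → 4-byte form F0 AF B8 9D at offsets 2–5.
U+40529 → 4-byte form F1 80 94 A9 at offsets 6–9.
U+72EEA → 4-byte form F1 B2 BB AA at offsets 10–13.
U+7EBD → 3-byte form E7 BA BD at offsets 14–16.
U+1084BB → 4-byte form F4 88 92 BB at offsets 17–20.
Offset 20 falls in char 6's range; it's byte 4 of F4 88 92 BB = 0xBB.

0xBB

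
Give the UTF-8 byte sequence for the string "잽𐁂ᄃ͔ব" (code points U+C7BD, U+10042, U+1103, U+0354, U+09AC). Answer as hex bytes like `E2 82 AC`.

U+C7BD: 3-byte form → EC 9E BD.
U+10042: 4-byte form → F0 90 81 82.
U+1103: 3-byte form → E1 84 83.
U+0354: 2-byte form → CD 94.
U+09AC: 3-byte form → E0 A6 AC.
Concatenated (15 bytes): EC 9E BD F0 90 81 82 E1 84 83 CD 94 E0 A6 AC.

EC 9E BD F0 90 81 82 E1 84 83 CD 94 E0 A6 AC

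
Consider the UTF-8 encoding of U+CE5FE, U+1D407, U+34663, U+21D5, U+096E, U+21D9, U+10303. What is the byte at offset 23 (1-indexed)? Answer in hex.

1-indexed offset 23 is 0-indexed offset 22.
U+CE5FE → 4-byte form F3 8E 97 BE at offsets 0–3.
U+1D407 → 4-byte form F0 9D 90 87 at offsets 4–7.
U+34663 → 4-byte form F0 B4 99 A3 at offsets 8–11.
U+21D5 → 3-byte form E2 87 95 at offsets 12–14.
U+096E → 3-byte form E0 A5 AE at offsets 15–17.
U+21D9 → 3-byte form E2 87 99 at offsets 18–20.
U+10303 → 4-byte form F0 90 8C 83 at offsets 21–24.
Offset 22 falls in char 7's range; it's byte 2 of F0 90 8C 83 = 0x90.

0x90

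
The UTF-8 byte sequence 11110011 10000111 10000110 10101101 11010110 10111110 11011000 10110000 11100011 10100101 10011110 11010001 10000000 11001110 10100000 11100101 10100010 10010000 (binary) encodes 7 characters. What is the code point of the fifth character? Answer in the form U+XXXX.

Offset 0: leading byte 0xF3 = 11110011 → 4-byte char #1 = F3 87 86 AD.
Offset 4: leading byte 0xD6 = 11010110 → 2-byte char #2 = D6 BE.
Offset 6: leading byte 0xD8 = 11011000 → 2-byte char #3 = D8 B0.
Offset 8: leading byte 0xE3 = 11100011 → 3-byte char #4 = E3 A5 9E.
Offset 11: leading byte 0xD1 = 11010001 → 2-byte char #5 = D1 80.
Leading byte 0xD1 = 11010001 matches 110xxxxx → 2-byte sequence.
Byte 1: 0xD1 = 11010001, payload 10001 (5 bits).
Byte 2: 0x80 = 10000000 (10xxxxxx ✓), payload 000000.
Concatenate: 10001000000 = 0x440 (11 bits → U+0440).

U+0440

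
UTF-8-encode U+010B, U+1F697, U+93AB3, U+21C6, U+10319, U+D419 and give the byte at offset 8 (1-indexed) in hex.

0x93

1-indexed offset 8 is 0-indexed offset 7.
U+010B → 2-byte form C4 8B at offsets 0–1.
U+1F697 → 4-byte form F0 9F 9A 97 at offsets 2–5.
U+93AB3 → 4-byte form F2 93 AA B3 at offsets 6–9.
Offset 7 falls in char 3's range; it's byte 2 of F2 93 AA B3 = 0x93.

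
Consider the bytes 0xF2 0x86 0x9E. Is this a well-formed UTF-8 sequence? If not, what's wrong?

invalid (sequence truncated)

Leading byte 0xF2 = 11110010 → 4-byte form, but only 3 bytes are present.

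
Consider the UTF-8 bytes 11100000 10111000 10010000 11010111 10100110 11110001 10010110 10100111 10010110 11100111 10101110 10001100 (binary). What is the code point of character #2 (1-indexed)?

U+05E6

Offset 0: leading byte 0xE0 = 11100000 → 3-byte char #1 = E0 B8 90.
Offset 3: leading byte 0xD7 = 11010111 → 2-byte char #2 = D7 A6.
Leading byte 0xD7 = 11010111 matches 110xxxxx → 2-byte sequence.
Byte 1: 0xD7 = 11010111, payload 10111 (5 bits).
Byte 2: 0xA6 = 10100110 (10xxxxxx ✓), payload 100110.
Concatenate: 10111100110 = 0x5E6 (11 bits → U+05E6).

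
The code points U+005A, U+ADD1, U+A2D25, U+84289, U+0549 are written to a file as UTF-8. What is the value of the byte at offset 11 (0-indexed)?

0x89

U+005A → 1-byte form 5A at offsets 0–0.
U+ADD1 → 3-byte form EA B7 91 at offsets 1–3.
U+A2D25 → 4-byte form F2 A2 B4 A5 at offsets 4–7.
U+84289 → 4-byte form F2 84 8A 89 at offsets 8–11.
Offset 11 falls in char 4's range; it's byte 4 of F2 84 8A 89 = 0x89.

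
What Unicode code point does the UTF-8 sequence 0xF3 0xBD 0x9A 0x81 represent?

Leading byte 0xF3 = 11110011 matches 11110xxx → 4-byte sequence.
Byte 1: 0xF3 = 11110011, payload 011 (3 bits).
Byte 2: 0xBD = 10111101 (10xxxxxx ✓), payload 111101.
Byte 3: 0x9A = 10011010 (10xxxxxx ✓), payload 011010.
Byte 4: 0x81 = 10000001 (10xxxxxx ✓), payload 000001.
Concatenate: 011111101011010000001 = 0xFD681 (21 bits → U+FD681).

U+FD681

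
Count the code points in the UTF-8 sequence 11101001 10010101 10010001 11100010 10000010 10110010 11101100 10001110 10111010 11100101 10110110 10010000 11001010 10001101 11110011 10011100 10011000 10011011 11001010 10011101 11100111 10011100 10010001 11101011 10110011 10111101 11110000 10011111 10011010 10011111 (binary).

Byte at offset 0: 0xE9 = 11101001 → 3-byte char (#1). Advance 3.
Byte at offset 3: 0xE2 = 11100010 → 3-byte char (#2). Advance 3.
Byte at offset 6: 0xEC = 11101100 → 3-byte char (#3). Advance 3.
Byte at offset 9: 0xE5 = 11100101 → 3-byte char (#4). Advance 3.
Byte at offset 12: 0xCA = 11001010 → 2-byte char (#5). Advance 2.
Byte at offset 14: 0xF3 = 11110011 → 4-byte char (#6). Advance 4.
Byte at offset 18: 0xCA = 11001010 → 2-byte char (#7). Advance 2.
Byte at offset 20: 0xE7 = 11100111 → 3-byte char (#8). Advance 3.
Byte at offset 23: 0xEB = 11101011 → 3-byte char (#9). Advance 3.
Byte at offset 26: 0xF0 = 11110000 → 4-byte char (#10). Advance 4.
Reached end at offset 30 after 10 code points.

10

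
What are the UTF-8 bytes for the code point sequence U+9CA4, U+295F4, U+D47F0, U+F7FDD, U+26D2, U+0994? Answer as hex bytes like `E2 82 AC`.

E9 B2 A4 F0 A9 97 B4 F3 94 9F B0 F3 B7 BF 9D E2 9B 92 E0 A6 94

U+9CA4: 3-byte form → E9 B2 A4.
U+295F4: 4-byte form → F0 A9 97 B4.
U+D47F0: 4-byte form → F3 94 9F B0.
U+F7FDD: 4-byte form → F3 B7 BF 9D.
U+26D2: 3-byte form → E2 9B 92.
U+0994: 3-byte form → E0 A6 94.
Concatenated (21 bytes): E9 B2 A4 F0 A9 97 B4 F3 94 9F B0 F3 B7 BF 9D E2 9B 92 E0 A6 94.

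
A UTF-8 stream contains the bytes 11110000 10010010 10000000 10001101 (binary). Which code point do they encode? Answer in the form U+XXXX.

Leading byte 0xF0 = 11110000 matches 11110xxx → 4-byte sequence.
Byte 1: 0xF0 = 11110000, payload 000 (3 bits).
Byte 2: 0x92 = 10010010 (10xxxxxx ✓), payload 010010.
Byte 3: 0x80 = 10000000 (10xxxxxx ✓), payload 000000.
Byte 4: 0x8D = 10001101 (10xxxxxx ✓), payload 001101.
Concatenate: 000010010000000001101 = 0x1200D (21 bits → U+1200D).

U+1200D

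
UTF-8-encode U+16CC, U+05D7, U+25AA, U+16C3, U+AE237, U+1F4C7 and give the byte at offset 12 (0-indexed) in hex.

U+16CC → 3-byte form E1 9B 8C at offsets 0–2.
U+05D7 → 2-byte form D7 97 at offsets 3–4.
U+25AA → 3-byte form E2 96 AA at offsets 5–7.
U+16C3 → 3-byte form E1 9B 83 at offsets 8–10.
U+AE237 → 4-byte form F2 AE 88 B7 at offsets 11–14.
Offset 12 falls in char 5's range; it's byte 2 of F2 AE 88 B7 = 0xAE.

0xAE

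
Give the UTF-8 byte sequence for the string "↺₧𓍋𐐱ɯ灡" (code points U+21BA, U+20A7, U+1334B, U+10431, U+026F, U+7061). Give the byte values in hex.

U+21BA: 3-byte form → E2 86 BA.
U+20A7: 3-byte form → E2 82 A7.
U+1334B: 4-byte form → F0 93 8D 8B.
U+10431: 4-byte form → F0 90 90 B1.
U+026F: 2-byte form → C9 AF.
U+7061: 3-byte form → E7 81 A1.
Concatenated (19 bytes): E2 86 BA E2 82 A7 F0 93 8D 8B F0 90 90 B1 C9 AF E7 81 A1.

E2 86 BA E2 82 A7 F0 93 8D 8B F0 90 90 B1 C9 AF E7 81 A1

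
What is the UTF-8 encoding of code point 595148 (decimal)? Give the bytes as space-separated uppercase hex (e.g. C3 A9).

F2 91 93 8C

U+914CC = 0x914CC = 595148 decimal. In range U+10000–U+10FFFF → 4-byte form: 11110xxx 10xxxxxx 10xxxxxx 10xxxxxx.
Binary (21 bits): 010010001010011001100.
Split 3+6+6+6: 010 | 010001 | 010011 | 001100.
Byte 1: 11110010 = 0xF2.
Byte 2: 10010001 = 0x91.
Byte 3: 10010011 = 0x93.
Byte 4: 10001100 = 0x8C.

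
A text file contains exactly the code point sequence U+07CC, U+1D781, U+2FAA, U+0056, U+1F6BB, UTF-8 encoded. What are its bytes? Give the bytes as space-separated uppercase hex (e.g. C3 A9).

U+07CC: 2-byte form → DF 8C.
U+1D781: 4-byte form → F0 9D 9E 81.
U+2FAA: 3-byte form → E2 BE AA.
U+0056: 1-byte form → 56.
U+1F6BB: 4-byte form → F0 9F 9A BB.
Concatenated (14 bytes): DF 8C F0 9D 9E 81 E2 BE AA 56 F0 9F 9A BB.

DF 8C F0 9D 9E 81 E2 BE AA 56 F0 9F 9A BB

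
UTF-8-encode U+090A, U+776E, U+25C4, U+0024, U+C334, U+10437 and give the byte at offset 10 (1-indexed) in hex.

0x24

1-indexed offset 10 is 0-indexed offset 9.
U+090A → 3-byte form E0 A4 8A at offsets 0–2.
U+776E → 3-byte form E7 9D AE at offsets 3–5.
U+25C4 → 3-byte form E2 97 84 at offsets 6–8.
U+0024 → 1-byte form 24 at offsets 9–9.
Offset 9 falls in char 4's range; it's byte 1 of 24 = 0x24.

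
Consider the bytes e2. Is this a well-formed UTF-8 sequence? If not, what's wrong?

Leading byte 0xE2 = 11100010 → 3-byte form, but only 1 byte is present.

invalid (sequence truncated)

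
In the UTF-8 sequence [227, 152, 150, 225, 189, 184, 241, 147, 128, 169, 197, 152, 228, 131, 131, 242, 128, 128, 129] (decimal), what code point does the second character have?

Offset 0: leading byte 0xE3 = 11100011 → 3-byte char #1 = E3 98 96.
Offset 3: leading byte 0xE1 = 11100001 → 3-byte char #2 = E1 BD B8.
Leading byte 0xE1 = 11100001 matches 1110xxxx → 3-byte sequence.
Byte 1: 0xE1 = 11100001, payload 0001 (4 bits).
Byte 2: 0xBD = 10111101 (10xxxxxx ✓), payload 111101.
Byte 3: 0xB8 = 10111000 (10xxxxxx ✓), payload 111000.
Concatenate: 0001111101111000 = 0x1F78 (16 bits → U+1F78).

U+1F78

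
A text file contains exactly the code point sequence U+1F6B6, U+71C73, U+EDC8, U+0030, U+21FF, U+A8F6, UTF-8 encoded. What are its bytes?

F0 9F 9A B6 F1 B1 B1 B3 EE B7 88 30 E2 87 BF EA A3 B6

U+1F6B6: 4-byte form → F0 9F 9A B6.
U+71C73: 4-byte form → F1 B1 B1 B3.
U+EDC8: 3-byte form → EE B7 88.
U+0030: 1-byte form → 30.
U+21FF: 3-byte form → E2 87 BF.
U+A8F6: 3-byte form → EA A3 B6.
Concatenated (18 bytes): F0 9F 9A B6 F1 B1 B1 B3 EE B7 88 30 E2 87 BF EA A3 B6.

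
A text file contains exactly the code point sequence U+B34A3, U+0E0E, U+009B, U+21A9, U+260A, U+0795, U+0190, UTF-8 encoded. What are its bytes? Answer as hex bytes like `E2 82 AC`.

F2 B3 92 A3 E0 B8 8E C2 9B E2 86 A9 E2 98 8A DE 95 C6 90

U+B34A3: 4-byte form → F2 B3 92 A3.
U+0E0E: 3-byte form → E0 B8 8E.
U+009B: 2-byte form → C2 9B.
U+21A9: 3-byte form → E2 86 A9.
U+260A: 3-byte form → E2 98 8A.
U+0795: 2-byte form → DE 95.
U+0190: 2-byte form → C6 90.
Concatenated (19 bytes): F2 B3 92 A3 E0 B8 8E C2 9B E2 86 A9 E2 98 8A DE 95 C6 90.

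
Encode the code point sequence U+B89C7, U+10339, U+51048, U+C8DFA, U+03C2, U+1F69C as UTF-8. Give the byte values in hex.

F2 B8 A7 87 F0 90 8C B9 F1 91 81 88 F3 88 B7 BA CF 82 F0 9F 9A 9C

U+B89C7: 4-byte form → F2 B8 A7 87.
U+10339: 4-byte form → F0 90 8C B9.
U+51048: 4-byte form → F1 91 81 88.
U+C8DFA: 4-byte form → F3 88 B7 BA.
U+03C2: 2-byte form → CF 82.
U+1F69C: 4-byte form → F0 9F 9A 9C.
Concatenated (22 bytes): F2 B8 A7 87 F0 90 8C B9 F1 91 81 88 F3 88 B7 BA CF 82 F0 9F 9A 9C.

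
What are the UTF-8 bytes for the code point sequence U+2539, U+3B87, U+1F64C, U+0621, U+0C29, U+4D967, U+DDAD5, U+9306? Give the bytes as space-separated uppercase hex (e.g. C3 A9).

U+2539: 3-byte form → E2 94 B9.
U+3B87: 3-byte form → E3 AE 87.
U+1F64C: 4-byte form → F0 9F 99 8C.
U+0621: 2-byte form → D8 A1.
U+0C29: 3-byte form → E0 B0 A9.
U+4D967: 4-byte form → F1 8D A5 A7.
U+DDAD5: 4-byte form → F3 9D AB 95.
U+9306: 3-byte form → E9 8C 86.
Concatenated (26 bytes): E2 94 B9 E3 AE 87 F0 9F 99 8C D8 A1 E0 B0 A9 F1 8D A5 A7 F3 9D AB 95 E9 8C 86.

E2 94 B9 E3 AE 87 F0 9F 99 8C D8 A1 E0 B0 A9 F1 8D A5 A7 F3 9D AB 95 E9 8C 86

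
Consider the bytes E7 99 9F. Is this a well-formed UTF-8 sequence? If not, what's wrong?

Leading byte 0xE7 = 11100111 → 3-byte form.
Continuation bytes 0x99=10011001, 0x9F=10011111 all match 10xxxxxx.
Decoded value 0x765F is ≥ 0x800 (shortest form) and not a surrogate.

valid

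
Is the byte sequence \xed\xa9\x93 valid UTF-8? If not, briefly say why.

invalid (encodes a surrogate (U+D800–U+DFFF))

Structurally a 3-byte sequence; payload = 0xDA53.
But 0xDA53 is in U+D800–U+DFFF, the surrogate range. Surrogates are not Unicode scalar values and are forbidden in UTF-8.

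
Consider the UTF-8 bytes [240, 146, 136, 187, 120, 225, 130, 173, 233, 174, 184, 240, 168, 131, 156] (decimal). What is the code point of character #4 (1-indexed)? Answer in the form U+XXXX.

U+9BB8

Offset 0: leading byte 0xF0 = 11110000 → 4-byte char #1 = F0 92 88 BB.
Offset 4: leading byte 0x78 = 01111000 → 1-byte char #2 = 78.
Offset 5: leading byte 0xE1 = 11100001 → 3-byte char #3 = E1 82 AD.
Offset 8: leading byte 0xE9 = 11101001 → 3-byte char #4 = E9 AE B8.
Leading byte 0xE9 = 11101001 matches 1110xxxx → 3-byte sequence.
Byte 1: 0xE9 = 11101001, payload 1001 (4 bits).
Byte 2: 0xAE = 10101110 (10xxxxxx ✓), payload 101110.
Byte 3: 0xB8 = 10111000 (10xxxxxx ✓), payload 111000.
Concatenate: 1001101110111000 = 0x9BB8 (16 bits → U+9BB8).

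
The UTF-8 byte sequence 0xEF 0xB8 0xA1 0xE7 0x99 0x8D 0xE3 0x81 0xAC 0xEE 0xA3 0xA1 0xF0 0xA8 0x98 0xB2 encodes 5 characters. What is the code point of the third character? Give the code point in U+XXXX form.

Offset 0: leading byte 0xEF = 11101111 → 3-byte char #1 = EF B8 A1.
Offset 3: leading byte 0xE7 = 11100111 → 3-byte char #2 = E7 99 8D.
Offset 6: leading byte 0xE3 = 11100011 → 3-byte char #3 = E3 81 AC.
Leading byte 0xE3 = 11100011 matches 1110xxxx → 3-byte sequence.
Byte 1: 0xE3 = 11100011, payload 0011 (4 bits).
Byte 2: 0x81 = 10000001 (10xxxxxx ✓), payload 000001.
Byte 3: 0xAC = 10101100 (10xxxxxx ✓), payload 101100.
Concatenate: 0011000001101100 = 0x306C (16 bits → U+306C).

U+306C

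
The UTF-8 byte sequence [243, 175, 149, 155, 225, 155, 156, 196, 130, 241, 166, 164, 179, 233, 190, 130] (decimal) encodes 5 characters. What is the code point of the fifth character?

U+9F82

Offset 0: leading byte 0xF3 = 11110011 → 4-byte char #1 = F3 AF 95 9B.
Offset 4: leading byte 0xE1 = 11100001 → 3-byte char #2 = E1 9B 9C.
Offset 7: leading byte 0xC4 = 11000100 → 2-byte char #3 = C4 82.
Offset 9: leading byte 0xF1 = 11110001 → 4-byte char #4 = F1 A6 A4 B3.
Offset 13: leading byte 0xE9 = 11101001 → 3-byte char #5 = E9 BE 82.
Leading byte 0xE9 = 11101001 matches 1110xxxx → 3-byte sequence.
Byte 1: 0xE9 = 11101001, payload 1001 (4 bits).
Byte 2: 0xBE = 10111110 (10xxxxxx ✓), payload 111110.
Byte 3: 0x82 = 10000010 (10xxxxxx ✓), payload 000010.
Concatenate: 1001111110000010 = 0x9F82 (16 bits → U+9F82).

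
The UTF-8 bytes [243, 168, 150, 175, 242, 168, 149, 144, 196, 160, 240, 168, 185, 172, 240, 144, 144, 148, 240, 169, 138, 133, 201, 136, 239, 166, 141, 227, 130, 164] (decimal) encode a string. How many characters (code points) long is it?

Byte at offset 0: 0xF3 = 11110011 → 4-byte char (#1). Advance 4.
Byte at offset 4: 0xF2 = 11110010 → 4-byte char (#2). Advance 4.
Byte at offset 8: 0xC4 = 11000100 → 2-byte char (#3). Advance 2.
Byte at offset 10: 0xF0 = 11110000 → 4-byte char (#4). Advance 4.
Byte at offset 14: 0xF0 = 11110000 → 4-byte char (#5). Advance 4.
Byte at offset 18: 0xF0 = 11110000 → 4-byte char (#6). Advance 4.
Byte at offset 22: 0xC9 = 11001001 → 2-byte char (#7). Advance 2.
Byte at offset 24: 0xEF = 11101111 → 3-byte char (#8). Advance 3.
Byte at offset 27: 0xE3 = 11100011 → 3-byte char (#9). Advance 3.
Reached end at offset 30 after 9 code points.

9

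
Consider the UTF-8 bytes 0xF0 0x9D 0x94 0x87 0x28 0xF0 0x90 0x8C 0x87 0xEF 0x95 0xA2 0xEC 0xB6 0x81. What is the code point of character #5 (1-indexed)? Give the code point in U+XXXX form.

U+CD81

Offset 0: leading byte 0xF0 = 11110000 → 4-byte char #1 = F0 9D 94 87.
Offset 4: leading byte 0x28 = 00101000 → 1-byte char #2 = 28.
Offset 5: leading byte 0xF0 = 11110000 → 4-byte char #3 = F0 90 8C 87.
Offset 9: leading byte 0xEF = 11101111 → 3-byte char #4 = EF 95 A2.
Offset 12: leading byte 0xEC = 11101100 → 3-byte char #5 = EC B6 81.
Leading byte 0xEC = 11101100 matches 1110xxxx → 3-byte sequence.
Byte 1: 0xEC = 11101100, payload 1100 (4 bits).
Byte 2: 0xB6 = 10110110 (10xxxxxx ✓), payload 110110.
Byte 3: 0x81 = 10000001 (10xxxxxx ✓), payload 000001.
Concatenate: 1100110110000001 = 0xCD81 (16 bits → U+CD81).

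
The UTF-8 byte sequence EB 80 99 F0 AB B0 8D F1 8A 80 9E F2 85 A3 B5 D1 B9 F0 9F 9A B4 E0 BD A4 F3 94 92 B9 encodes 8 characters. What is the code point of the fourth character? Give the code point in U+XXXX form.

Offset 0: leading byte 0xEB = 11101011 → 3-byte char #1 = EB 80 99.
Offset 3: leading byte 0xF0 = 11110000 → 4-byte char #2 = F0 AB B0 8D.
Offset 7: leading byte 0xF1 = 11110001 → 4-byte char #3 = F1 8A 80 9E.
Offset 11: leading byte 0xF2 = 11110010 → 4-byte char #4 = F2 85 A3 B5.
Leading byte 0xF2 = 11110010 matches 11110xxx → 4-byte sequence.
Byte 1: 0xF2 = 11110010, payload 010 (3 bits).
Byte 2: 0x85 = 10000101 (10xxxxxx ✓), payload 000101.
Byte 3: 0xA3 = 10100011 (10xxxxxx ✓), payload 100011.
Byte 4: 0xB5 = 10110101 (10xxxxxx ✓), payload 110101.
Concatenate: 010000101100011110101 = 0x858F5 (21 bits → U+858F5).

U+858F5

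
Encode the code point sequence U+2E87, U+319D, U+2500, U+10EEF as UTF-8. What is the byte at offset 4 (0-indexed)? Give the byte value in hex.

U+2E87 → 3-byte form E2 BA 87 at offsets 0–2.
U+319D → 3-byte form E3 86 9D at offsets 3–5.
Offset 4 falls in char 2's range; it's byte 2 of E3 86 9D = 0x86.

0x86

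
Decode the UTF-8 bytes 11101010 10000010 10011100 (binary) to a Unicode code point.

Leading byte 0xEA = 11101010 matches 1110xxxx → 3-byte sequence.
Byte 1: 0xEA = 11101010, payload 1010 (4 bits).
Byte 2: 0x82 = 10000010 (10xxxxxx ✓), payload 000010.
Byte 3: 0x9C = 10011100 (10xxxxxx ✓), payload 011100.
Concatenate: 1010000010011100 = 0xA09C (16 bits → U+A09C).

U+A09C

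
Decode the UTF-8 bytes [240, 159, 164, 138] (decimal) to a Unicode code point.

Leading byte 0xF0 = 11110000 matches 11110xxx → 4-byte sequence.
Byte 1: 0xF0 = 11110000, payload 000 (3 bits).
Byte 2: 0x9F = 10011111 (10xxxxxx ✓), payload 011111.
Byte 3: 0xA4 = 10100100 (10xxxxxx ✓), payload 100100.
Byte 4: 0x8A = 10001010 (10xxxxxx ✓), payload 001010.
Concatenate: 000011111100100001010 = 0x1F90A (21 bits → U+1F90A).

U+1F90A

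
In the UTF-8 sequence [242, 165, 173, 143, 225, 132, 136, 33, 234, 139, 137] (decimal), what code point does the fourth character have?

Offset 0: leading byte 0xF2 = 11110010 → 4-byte char #1 = F2 A5 AD 8F.
Offset 4: leading byte 0xE1 = 11100001 → 3-byte char #2 = E1 84 88.
Offset 7: leading byte 0x21 = 00100001 → 1-byte char #3 = 21.
Offset 8: leading byte 0xEA = 11101010 → 3-byte char #4 = EA 8B 89.
Leading byte 0xEA = 11101010 matches 1110xxxx → 3-byte sequence.
Byte 1: 0xEA = 11101010, payload 1010 (4 bits).
Byte 2: 0x8B = 10001011 (10xxxxxx ✓), payload 001011.
Byte 3: 0x89 = 10001001 (10xxxxxx ✓), payload 001001.
Concatenate: 1010001011001001 = 0xA2C9 (16 bits → U+A2C9).

U+A2C9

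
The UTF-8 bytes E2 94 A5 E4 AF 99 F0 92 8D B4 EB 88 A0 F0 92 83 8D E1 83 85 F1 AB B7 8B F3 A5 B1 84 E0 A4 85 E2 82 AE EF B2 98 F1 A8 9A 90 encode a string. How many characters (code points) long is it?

12

Byte at offset 0: 0xE2 = 11100010 → 3-byte char (#1). Advance 3.
Byte at offset 3: 0xE4 = 11100100 → 3-byte char (#2). Advance 3.
Byte at offset 6: 0xF0 = 11110000 → 4-byte char (#3). Advance 4.
Byte at offset 10: 0xEB = 11101011 → 3-byte char (#4). Advance 3.
Byte at offset 13: 0xF0 = 11110000 → 4-byte char (#5). Advance 4.
Byte at offset 17: 0xE1 = 11100001 → 3-byte char (#6). Advance 3.
Byte at offset 20: 0xF1 = 11110001 → 4-byte char (#7). Advance 4.
Byte at offset 24: 0xF3 = 11110011 → 4-byte char (#8). Advance 4.
Byte at offset 28: 0xE0 = 11100000 → 3-byte char (#9). Advance 3.
Byte at offset 31: 0xE2 = 11100010 → 3-byte char (#10). Advance 3.
Byte at offset 34: 0xEF = 11101111 → 3-byte char (#11). Advance 3.
Byte at offset 37: 0xF1 = 11110001 → 4-byte char (#12). Advance 4.
Reached end at offset 41 after 12 code points.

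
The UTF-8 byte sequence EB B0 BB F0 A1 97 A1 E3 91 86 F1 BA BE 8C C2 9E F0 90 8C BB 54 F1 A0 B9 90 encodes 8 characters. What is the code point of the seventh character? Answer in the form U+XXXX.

Offset 0: leading byte 0xEB = 11101011 → 3-byte char #1 = EB B0 BB.
Offset 3: leading byte 0xF0 = 11110000 → 4-byte char #2 = F0 A1 97 A1.
Offset 7: leading byte 0xE3 = 11100011 → 3-byte char #3 = E3 91 86.
Offset 10: leading byte 0xF1 = 11110001 → 4-byte char #4 = F1 BA BE 8C.
Offset 14: leading byte 0xC2 = 11000010 → 2-byte char #5 = C2 9E.
Offset 16: leading byte 0xF0 = 11110000 → 4-byte char #6 = F0 90 8C BB.
Offset 20: leading byte 0x54 = 01010100 → 1-byte char #7 = 54.
Leading byte 0x54 = 01010100 matches 0xxxxxxx → 1-byte sequence.
Byte 1: 0x54 = 01010100, payload 1010100 (7 bits).
Concatenate: 1010100 = 0x54 (7 bits → U+0054).

U+0054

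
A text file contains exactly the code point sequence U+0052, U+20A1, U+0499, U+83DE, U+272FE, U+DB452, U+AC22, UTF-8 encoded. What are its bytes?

52 E2 82 A1 D2 99 E8 8F 9E F0 A7 8B BE F3 9B 91 92 EA B0 A2

U+0052: 1-byte form → 52.
U+20A1: 3-byte form → E2 82 A1.
U+0499: 2-byte form → D2 99.
U+83DE: 3-byte form → E8 8F 9E.
U+272FE: 4-byte form → F0 A7 8B BE.
U+DB452: 4-byte form → F3 9B 91 92.
U+AC22: 3-byte form → EA B0 A2.
Concatenated (20 bytes): 52 E2 82 A1 D2 99 E8 8F 9E F0 A7 8B BE F3 9B 91 92 EA B0 A2.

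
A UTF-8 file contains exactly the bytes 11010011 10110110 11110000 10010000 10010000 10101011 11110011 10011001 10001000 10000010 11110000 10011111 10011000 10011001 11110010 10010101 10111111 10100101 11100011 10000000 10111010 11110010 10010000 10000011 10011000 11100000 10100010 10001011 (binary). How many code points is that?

8

Byte at offset 0: 0xD3 = 11010011 → 2-byte char (#1). Advance 2.
Byte at offset 2: 0xF0 = 11110000 → 4-byte char (#2). Advance 4.
Byte at offset 6: 0xF3 = 11110011 → 4-byte char (#3). Advance 4.
Byte at offset 10: 0xF0 = 11110000 → 4-byte char (#4). Advance 4.
Byte at offset 14: 0xF2 = 11110010 → 4-byte char (#5). Advance 4.
Byte at offset 18: 0xE3 = 11100011 → 3-byte char (#6). Advance 3.
Byte at offset 21: 0xF2 = 11110010 → 4-byte char (#7). Advance 4.
Byte at offset 25: 0xE0 = 11100000 → 3-byte char (#8). Advance 3.
Reached end at offset 28 after 8 code points.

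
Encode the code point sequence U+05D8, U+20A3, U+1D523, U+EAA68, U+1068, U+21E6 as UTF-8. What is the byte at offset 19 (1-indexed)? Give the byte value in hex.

0xA6

1-indexed offset 19 is 0-indexed offset 18.
U+05D8 → 2-byte form D7 98 at offsets 0–1.
U+20A3 → 3-byte form E2 82 A3 at offsets 2–4.
U+1D523 → 4-byte form F0 9D 94 A3 at offsets 5–8.
U+EAA68 → 4-byte form F3 AA A9 A8 at offsets 9–12.
U+1068 → 3-byte form E1 81 A8 at offsets 13–15.
U+21E6 → 3-byte form E2 87 A6 at offsets 16–18.
Offset 18 falls in char 6's range; it's byte 3 of E2 87 A6 = 0xA6.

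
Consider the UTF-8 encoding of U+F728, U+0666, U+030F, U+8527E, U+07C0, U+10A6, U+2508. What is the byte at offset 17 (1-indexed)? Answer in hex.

1-indexed offset 17 is 0-indexed offset 16.
U+F728 → 3-byte form EF 9C A8 at offsets 0–2.
U+0666 → 2-byte form D9 A6 at offsets 3–4.
U+030F → 2-byte form CC 8F at offsets 5–6.
U+8527E → 4-byte form F2 85 89 BE at offsets 7–10.
U+07C0 → 2-byte form DF 80 at offsets 11–12.
U+10A6 → 3-byte form E1 82 A6 at offsets 13–15.
U+2508 → 3-byte form E2 94 88 at offsets 16–18.
Offset 16 falls in char 7's range; it's byte 1 of E2 94 88 = 0xE2.

0xE2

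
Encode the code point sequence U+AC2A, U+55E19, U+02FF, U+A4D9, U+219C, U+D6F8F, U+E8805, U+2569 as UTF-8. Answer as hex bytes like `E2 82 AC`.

EA B0 AA F1 95 B8 99 CB BF EA 93 99 E2 86 9C F3 96 BE 8F F3 A8 A0 85 E2 95 A9

U+AC2A: 3-byte form → EA B0 AA.
U+55E19: 4-byte form → F1 95 B8 99.
U+02FF: 2-byte form → CB BF.
U+A4D9: 3-byte form → EA 93 99.
U+219C: 3-byte form → E2 86 9C.
U+D6F8F: 4-byte form → F3 96 BE 8F.
U+E8805: 4-byte form → F3 A8 A0 85.
U+2569: 3-byte form → E2 95 A9.
Concatenated (26 bytes): EA B0 AA F1 95 B8 99 CB BF EA 93 99 E2 86 9C F3 96 BE 8F F3 A8 A0 85 E2 95 A9.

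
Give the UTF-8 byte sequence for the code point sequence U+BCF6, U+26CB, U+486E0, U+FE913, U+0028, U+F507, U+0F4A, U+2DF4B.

EB B3 B6 E2 9B 8B F1 88 9B A0 F3 BE A4 93 28 EF 94 87 E0 BD 8A F0 AD BD 8B

U+BCF6: 3-byte form → EB B3 B6.
U+26CB: 3-byte form → E2 9B 8B.
U+486E0: 4-byte form → F1 88 9B A0.
U+FE913: 4-byte form → F3 BE A4 93.
U+0028: 1-byte form → 28.
U+F507: 3-byte form → EF 94 87.
U+0F4A: 3-byte form → E0 BD 8A.
U+2DF4B: 4-byte form → F0 AD BD 8B.
Concatenated (25 bytes): EB B3 B6 E2 9B 8B F1 88 9B A0 F3 BE A4 93 28 EF 94 87 E0 BD 8A F0 AD BD 8B.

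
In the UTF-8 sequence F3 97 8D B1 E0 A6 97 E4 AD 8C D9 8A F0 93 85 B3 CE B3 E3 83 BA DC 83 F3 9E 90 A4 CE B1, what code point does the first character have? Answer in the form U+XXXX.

Offset 0: leading byte 0xF3 = 11110011 → 4-byte char #1 = F3 97 8D B1.
Leading byte 0xF3 = 11110011 matches 11110xxx → 4-byte sequence.
Byte 1: 0xF3 = 11110011, payload 011 (3 bits).
Byte 2: 0x97 = 10010111 (10xxxxxx ✓), payload 010111.
Byte 3: 0x8D = 10001101 (10xxxxxx ✓), payload 001101.
Byte 4: 0xB1 = 10110001 (10xxxxxx ✓), payload 110001.
Concatenate: 011010111001101110001 = 0xD7371 (21 bits → U+D7371).

U+D7371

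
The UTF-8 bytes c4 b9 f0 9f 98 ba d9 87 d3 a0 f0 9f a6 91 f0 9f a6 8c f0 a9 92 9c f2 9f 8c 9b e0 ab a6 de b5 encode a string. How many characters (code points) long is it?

Byte at offset 0: 0xC4 = 11000100 → 2-byte char (#1). Advance 2.
Byte at offset 2: 0xF0 = 11110000 → 4-byte char (#2). Advance 4.
Byte at offset 6: 0xD9 = 11011001 → 2-byte char (#3). Advance 2.
Byte at offset 8: 0xD3 = 11010011 → 2-byte char (#4). Advance 2.
Byte at offset 10: 0xF0 = 11110000 → 4-byte char (#5). Advance 4.
Byte at offset 14: 0xF0 = 11110000 → 4-byte char (#6). Advance 4.
Byte at offset 18: 0xF0 = 11110000 → 4-byte char (#7). Advance 4.
Byte at offset 22: 0xF2 = 11110010 → 4-byte char (#8). Advance 4.
Byte at offset 26: 0xE0 = 11100000 → 3-byte char (#9). Advance 3.
Byte at offset 29: 0xDE = 11011110 → 2-byte char (#10). Advance 2.
Reached end at offset 31 after 10 code points.

10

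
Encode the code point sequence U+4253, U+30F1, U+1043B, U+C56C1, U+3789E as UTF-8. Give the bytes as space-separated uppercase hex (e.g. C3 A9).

E4 89 93 E3 83 B1 F0 90 90 BB F3 85 9B 81 F0 B7 A2 9E

U+4253: 3-byte form → E4 89 93.
U+30F1: 3-byte form → E3 83 B1.
U+1043B: 4-byte form → F0 90 90 BB.
U+C56C1: 4-byte form → F3 85 9B 81.
U+3789E: 4-byte form → F0 B7 A2 9E.
Concatenated (18 bytes): E4 89 93 E3 83 B1 F0 90 90 BB F3 85 9B 81 F0 B7 A2 9E.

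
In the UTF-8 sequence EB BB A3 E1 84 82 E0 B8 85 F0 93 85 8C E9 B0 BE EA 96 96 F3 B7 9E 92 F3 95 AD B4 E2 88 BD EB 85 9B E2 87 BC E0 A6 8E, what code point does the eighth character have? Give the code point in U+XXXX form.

Offset 0: leading byte 0xEB = 11101011 → 3-byte char #1 = EB BB A3.
Offset 3: leading byte 0xE1 = 11100001 → 3-byte char #2 = E1 84 82.
Offset 6: leading byte 0xE0 = 11100000 → 3-byte char #3 = E0 B8 85.
Offset 9: leading byte 0xF0 = 11110000 → 4-byte char #4 = F0 93 85 8C.
Offset 13: leading byte 0xE9 = 11101001 → 3-byte char #5 = E9 B0 BE.
Offset 16: leading byte 0xEA = 11101010 → 3-byte char #6 = EA 96 96.
Offset 19: leading byte 0xF3 = 11110011 → 4-byte char #7 = F3 B7 9E 92.
Offset 23: leading byte 0xF3 = 11110011 → 4-byte char #8 = F3 95 AD B4.
Leading byte 0xF3 = 11110011 matches 11110xxx → 4-byte sequence.
Byte 1: 0xF3 = 11110011, payload 011 (3 bits).
Byte 2: 0x95 = 10010101 (10xxxxxx ✓), payload 010101.
Byte 3: 0xAD = 10101101 (10xxxxxx ✓), payload 101101.
Byte 4: 0xB4 = 10110100 (10xxxxxx ✓), payload 110100.
Concatenate: 011010101101101110100 = 0xD5B74 (21 bits → U+D5B74).

U+D5B74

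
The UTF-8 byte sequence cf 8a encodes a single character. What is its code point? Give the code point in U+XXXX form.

U+03CA

Leading byte 0xCF = 11001111 matches 110xxxxx → 2-byte sequence.
Byte 1: 0xCF = 11001111, payload 01111 (5 bits).
Byte 2: 0x8A = 10001010 (10xxxxxx ✓), payload 001010.
Concatenate: 01111001010 = 0x3CA (11 bits → U+03CA).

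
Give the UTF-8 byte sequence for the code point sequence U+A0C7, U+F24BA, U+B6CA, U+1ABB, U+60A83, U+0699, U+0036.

U+A0C7: 3-byte form → EA 83 87.
U+F24BA: 4-byte form → F3 B2 92 BA.
U+B6CA: 3-byte form → EB 9B 8A.
U+1ABB: 3-byte form → E1 AA BB.
U+60A83: 4-byte form → F1 A0 AA 83.
U+0699: 2-byte form → DA 99.
U+0036: 1-byte form → 36.
Concatenated (20 bytes): EA 83 87 F3 B2 92 BA EB 9B 8A E1 AA BB F1 A0 AA 83 DA 99 36.

EA 83 87 F3 B2 92 BA EB 9B 8A E1 AA BB F1 A0 AA 83 DA 99 36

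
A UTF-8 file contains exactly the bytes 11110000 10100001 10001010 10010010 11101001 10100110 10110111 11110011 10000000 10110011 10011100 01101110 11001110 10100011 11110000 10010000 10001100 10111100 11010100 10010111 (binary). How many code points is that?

Byte at offset 0: 0xF0 = 11110000 → 4-byte char (#1). Advance 4.
Byte at offset 4: 0xE9 = 11101001 → 3-byte char (#2). Advance 3.
Byte at offset 7: 0xF3 = 11110011 → 4-byte char (#3). Advance 4.
Byte at offset 11: 0x6E = 01101110 → 1-byte char (#4). Advance 1.
Byte at offset 12: 0xCE = 11001110 → 2-byte char (#5). Advance 2.
Byte at offset 14: 0xF0 = 11110000 → 4-byte char (#6). Advance 4.
Byte at offset 18: 0xD4 = 11010100 → 2-byte char (#7). Advance 2.
Reached end at offset 20 after 7 code points.

7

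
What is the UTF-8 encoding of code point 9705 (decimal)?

U+25E9 = 0x25E9 = 9705 decimal. In range U+0800–U+FFFF → 3-byte form: 1110xxxx 10xxxxxx 10xxxxxx.
Binary (16 bits): 0010010111101001.
Split 4+6+6: 0010 | 010111 | 101001.
Byte 1: 11100010 = 0xE2.
Byte 2: 10010111 = 0x97.
Byte 3: 10101001 = 0xA9.

E2 97 A9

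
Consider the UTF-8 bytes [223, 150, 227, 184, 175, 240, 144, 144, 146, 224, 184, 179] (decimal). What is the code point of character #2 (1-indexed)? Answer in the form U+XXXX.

Offset 0: leading byte 0xDF = 11011111 → 2-byte char #1 = DF 96.
Offset 2: leading byte 0xE3 = 11100011 → 3-byte char #2 = E3 B8 AF.
Leading byte 0xE3 = 11100011 matches 1110xxxx → 3-byte sequence.
Byte 1: 0xE3 = 11100011, payload 0011 (4 bits).
Byte 2: 0xB8 = 10111000 (10xxxxxx ✓), payload 111000.
Byte 3: 0xAF = 10101111 (10xxxxxx ✓), payload 101111.
Concatenate: 0011111000101111 = 0x3E2F (16 bits → U+3E2F).

U+3E2F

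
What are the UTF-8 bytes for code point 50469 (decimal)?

EC 94 A5

U+C525 = 0xC525 = 50469 decimal. In range U+0800–U+FFFF → 3-byte form: 1110xxxx 10xxxxxx 10xxxxxx.
Binary (16 bits): 1100010100100101.
Split 4+6+6: 1100 | 010100 | 100101.
Byte 1: 11101100 = 0xEC.
Byte 2: 10010100 = 0x94.
Byte 3: 10100101 = 0xA5.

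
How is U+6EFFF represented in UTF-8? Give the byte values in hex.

U+6EFFF = 0x6EFFF = 454655 decimal. In range U+10000–U+10FFFF → 4-byte form: 11110xxx 10xxxxxx 10xxxxxx 10xxxxxx.
Binary (21 bits): 001101110111111111111.
Split 3+6+6+6: 001 | 101110 | 111111 | 111111.
Byte 1: 11110001 = 0xF1.
Byte 2: 10101110 = 0xAE.
Byte 3: 10111111 = 0xBF.
Byte 4: 10111111 = 0xBF.

F1 AE BF BF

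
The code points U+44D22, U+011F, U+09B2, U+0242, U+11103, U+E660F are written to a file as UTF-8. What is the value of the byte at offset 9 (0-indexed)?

U+44D22 → 4-byte form F1 84 B4 A2 at offsets 0–3.
U+011F → 2-byte form C4 9F at offsets 4–5.
U+09B2 → 3-byte form E0 A6 B2 at offsets 6–8.
U+0242 → 2-byte form C9 82 at offsets 9–10.
Offset 9 falls in char 4's range; it's byte 1 of C9 82 = 0xC9.

0xC9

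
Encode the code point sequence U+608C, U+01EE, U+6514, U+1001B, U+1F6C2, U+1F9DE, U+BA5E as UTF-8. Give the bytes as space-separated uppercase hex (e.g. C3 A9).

E6 82 8C C7 AE E6 94 94 F0 90 80 9B F0 9F 9B 82 F0 9F A7 9E EB A9 9E

U+608C: 3-byte form → E6 82 8C.
U+01EE: 2-byte form → C7 AE.
U+6514: 3-byte form → E6 94 94.
U+1001B: 4-byte form → F0 90 80 9B.
U+1F6C2: 4-byte form → F0 9F 9B 82.
U+1F9DE: 4-byte form → F0 9F A7 9E.
U+BA5E: 3-byte form → EB A9 9E.
Concatenated (23 bytes): E6 82 8C C7 AE E6 94 94 F0 90 80 9B F0 9F 9B 82 F0 9F A7 9E EB A9 9E.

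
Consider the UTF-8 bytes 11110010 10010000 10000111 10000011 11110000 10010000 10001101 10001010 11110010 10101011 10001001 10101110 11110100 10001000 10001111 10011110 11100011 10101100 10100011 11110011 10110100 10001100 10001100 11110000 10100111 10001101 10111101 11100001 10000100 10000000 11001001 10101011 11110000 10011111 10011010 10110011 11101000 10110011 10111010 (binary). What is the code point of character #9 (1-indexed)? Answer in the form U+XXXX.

U+026B

Offset 0: leading byte 0xF2 = 11110010 → 4-byte char #1 = F2 90 87 83.
Offset 4: leading byte 0xF0 = 11110000 → 4-byte char #2 = F0 90 8D 8A.
Offset 8: leading byte 0xF2 = 11110010 → 4-byte char #3 = F2 AB 89 AE.
Offset 12: leading byte 0xF4 = 11110100 → 4-byte char #4 = F4 88 8F 9E.
Offset 16: leading byte 0xE3 = 11100011 → 3-byte char #5 = E3 AC A3.
Offset 19: leading byte 0xF3 = 11110011 → 4-byte char #6 = F3 B4 8C 8C.
Offset 23: leading byte 0xF0 = 11110000 → 4-byte char #7 = F0 A7 8D BD.
Offset 27: leading byte 0xE1 = 11100001 → 3-byte char #8 = E1 84 80.
Offset 30: leading byte 0xC9 = 11001001 → 2-byte char #9 = C9 AB.
Leading byte 0xC9 = 11001001 matches 110xxxxx → 2-byte sequence.
Byte 1: 0xC9 = 11001001, payload 01001 (5 bits).
Byte 2: 0xAB = 10101011 (10xxxxxx ✓), payload 101011.
Concatenate: 01001101011 = 0x26B (11 bits → U+026B).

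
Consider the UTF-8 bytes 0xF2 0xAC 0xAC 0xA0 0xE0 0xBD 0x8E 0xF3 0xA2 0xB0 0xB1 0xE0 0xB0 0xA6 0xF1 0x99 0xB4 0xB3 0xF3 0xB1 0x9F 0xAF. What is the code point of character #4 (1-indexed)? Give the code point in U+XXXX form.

U+0C26

Offset 0: leading byte 0xF2 = 11110010 → 4-byte char #1 = F2 AC AC A0.
Offset 4: leading byte 0xE0 = 11100000 → 3-byte char #2 = E0 BD 8E.
Offset 7: leading byte 0xF3 = 11110011 → 4-byte char #3 = F3 A2 B0 B1.
Offset 11: leading byte 0xE0 = 11100000 → 3-byte char #4 = E0 B0 A6.
Leading byte 0xE0 = 11100000 matches 1110xxxx → 3-byte sequence.
Byte 1: 0xE0 = 11100000, payload 0000 (4 bits).
Byte 2: 0xB0 = 10110000 (10xxxxxx ✓), payload 110000.
Byte 3: 0xA6 = 10100110 (10xxxxxx ✓), payload 100110.
Concatenate: 0000110000100110 = 0xC26 (16 bits → U+0C26).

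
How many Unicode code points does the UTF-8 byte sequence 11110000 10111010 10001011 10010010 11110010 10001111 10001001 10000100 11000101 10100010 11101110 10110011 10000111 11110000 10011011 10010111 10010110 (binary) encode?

Byte at offset 0: 0xF0 = 11110000 → 4-byte char (#1). Advance 4.
Byte at offset 4: 0xF2 = 11110010 → 4-byte char (#2). Advance 4.
Byte at offset 8: 0xC5 = 11000101 → 2-byte char (#3). Advance 2.
Byte at offset 10: 0xEE = 11101110 → 3-byte char (#4). Advance 3.
Byte at offset 13: 0xF0 = 11110000 → 4-byte char (#5). Advance 4.
Reached end at offset 17 after 5 code points.

5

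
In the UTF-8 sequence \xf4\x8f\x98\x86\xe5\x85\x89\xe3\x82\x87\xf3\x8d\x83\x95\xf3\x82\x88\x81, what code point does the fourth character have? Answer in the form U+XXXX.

Offset 0: leading byte 0xF4 = 11110100 → 4-byte char #1 = F4 8F 98 86.
Offset 4: leading byte 0xE5 = 11100101 → 3-byte char #2 = E5 85 89.
Offset 7: leading byte 0xE3 = 11100011 → 3-byte char #3 = E3 82 87.
Offset 10: leading byte 0xF3 = 11110011 → 4-byte char #4 = F3 8D 83 95.
Leading byte 0xF3 = 11110011 matches 11110xxx → 4-byte sequence.
Byte 1: 0xF3 = 11110011, payload 011 (3 bits).
Byte 2: 0x8D = 10001101 (10xxxxxx ✓), payload 001101.
Byte 3: 0x83 = 10000011 (10xxxxxx ✓), payload 000011.
Byte 4: 0x95 = 10010101 (10xxxxxx ✓), payload 010101.
Concatenate: 011001101000011010101 = 0xCD0D5 (21 bits → U+CD0D5).

U+CD0D5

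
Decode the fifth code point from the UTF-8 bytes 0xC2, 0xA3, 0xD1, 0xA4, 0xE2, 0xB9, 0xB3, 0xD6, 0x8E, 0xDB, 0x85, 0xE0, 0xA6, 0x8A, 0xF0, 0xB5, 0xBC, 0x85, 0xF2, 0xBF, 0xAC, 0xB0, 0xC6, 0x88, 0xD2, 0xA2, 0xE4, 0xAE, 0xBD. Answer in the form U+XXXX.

Offset 0: leading byte 0xC2 = 11000010 → 2-byte char #1 = C2 A3.
Offset 2: leading byte 0xD1 = 11010001 → 2-byte char #2 = D1 A4.
Offset 4: leading byte 0xE2 = 11100010 → 3-byte char #3 = E2 B9 B3.
Offset 7: leading byte 0xD6 = 11010110 → 2-byte char #4 = D6 8E.
Offset 9: leading byte 0xDB = 11011011 → 2-byte char #5 = DB 85.
Leading byte 0xDB = 11011011 matches 110xxxxx → 2-byte sequence.
Byte 1: 0xDB = 11011011, payload 11011 (5 bits).
Byte 2: 0x85 = 10000101 (10xxxxxx ✓), payload 000101.
Concatenate: 11011000101 = 0x6C5 (11 bits → U+06C5).

U+06C5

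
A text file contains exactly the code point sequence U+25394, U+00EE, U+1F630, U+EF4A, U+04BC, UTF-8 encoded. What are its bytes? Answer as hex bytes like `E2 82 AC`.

U+25394: 4-byte form → F0 A5 8E 94.
U+00EE: 2-byte form → C3 AE.
U+1F630: 4-byte form → F0 9F 98 B0.
U+EF4A: 3-byte form → EE BD 8A.
U+04BC: 2-byte form → D2 BC.
Concatenated (15 bytes): F0 A5 8E 94 C3 AE F0 9F 98 B0 EE BD 8A D2 BC.

F0 A5 8E 94 C3 AE F0 9F 98 B0 EE BD 8A D2 BC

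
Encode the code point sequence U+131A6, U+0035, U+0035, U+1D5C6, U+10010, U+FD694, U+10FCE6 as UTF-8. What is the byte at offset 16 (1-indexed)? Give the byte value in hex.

1-indexed offset 16 is 0-indexed offset 15.
U+131A6 → 4-byte form F0 93 86 A6 at offsets 0–3.
U+0035 → 1-byte form 35 at offsets 4–4.
U+0035 → 1-byte form 35 at offsets 5–5.
U+1D5C6 → 4-byte form F0 9D 97 86 at offsets 6–9.
U+10010 → 4-byte form F0 90 80 90 at offsets 10–13.
U+FD694 → 4-byte form F3 BD 9A 94 at offsets 14–17.
Offset 15 falls in char 6's range; it's byte 2 of F3 BD 9A 94 = 0xBD.

0xBD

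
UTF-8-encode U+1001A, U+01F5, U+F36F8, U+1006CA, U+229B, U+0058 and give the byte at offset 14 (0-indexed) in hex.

0xE2

U+1001A → 4-byte form F0 90 80 9A at offsets 0–3.
U+01F5 → 2-byte form C7 B5 at offsets 4–5.
U+F36F8 → 4-byte form F3 B3 9B B8 at offsets 6–9.
U+1006CA → 4-byte form F4 80 9B 8A at offsets 10–13.
U+229B → 3-byte form E2 8A 9B at offsets 14–16.
Offset 14 falls in char 5's range; it's byte 1 of E2 8A 9B = 0xE2.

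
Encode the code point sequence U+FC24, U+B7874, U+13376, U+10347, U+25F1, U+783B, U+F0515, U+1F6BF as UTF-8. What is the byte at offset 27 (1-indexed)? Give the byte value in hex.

1-indexed offset 27 is 0-indexed offset 26.
U+FC24 → 3-byte form EF B0 A4 at offsets 0–2.
U+B7874 → 4-byte form F2 B7 A1 B4 at offsets 3–6.
U+13376 → 4-byte form F0 93 8D B6 at offsets 7–10.
U+10347 → 4-byte form F0 90 8D 87 at offsets 11–14.
U+25F1 → 3-byte form E2 97 B1 at offsets 15–17.
U+783B → 3-byte form E7 A0 BB at offsets 18–20.
U+F0515 → 4-byte form F3 B0 94 95 at offsets 21–24.
U+1F6BF → 4-byte form F0 9F 9A BF at offsets 25–28.
Offset 26 falls in char 8's range; it's byte 2 of F0 9F 9A BF = 0x9F.

0x9F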